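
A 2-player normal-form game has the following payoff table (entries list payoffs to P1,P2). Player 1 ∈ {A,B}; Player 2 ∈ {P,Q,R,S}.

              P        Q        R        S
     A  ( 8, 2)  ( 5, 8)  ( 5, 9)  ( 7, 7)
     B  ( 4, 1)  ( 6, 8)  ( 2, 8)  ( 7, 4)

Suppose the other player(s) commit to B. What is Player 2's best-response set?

P2 best: {Q,R}

u_2(P vs B) = 1
u_2(Q vs B) = 8
u_2(R vs B) = 8
u_2(S vs B) = 4
max payoff 8 at {Q,R}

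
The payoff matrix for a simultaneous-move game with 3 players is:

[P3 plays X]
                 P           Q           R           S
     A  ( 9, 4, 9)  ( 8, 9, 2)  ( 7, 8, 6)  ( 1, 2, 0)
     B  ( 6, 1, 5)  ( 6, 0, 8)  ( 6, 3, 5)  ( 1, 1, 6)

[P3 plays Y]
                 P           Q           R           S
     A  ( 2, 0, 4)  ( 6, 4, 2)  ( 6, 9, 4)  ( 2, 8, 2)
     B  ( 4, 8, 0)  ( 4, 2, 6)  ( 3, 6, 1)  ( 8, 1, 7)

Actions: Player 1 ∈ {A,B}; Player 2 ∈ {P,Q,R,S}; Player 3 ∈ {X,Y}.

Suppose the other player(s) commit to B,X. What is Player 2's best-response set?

P2 best: {R}

u_2(P vs B,X) = 1
u_2(Q vs B,X) = 0
u_2(R vs B,X) = 3
u_2(S vs B,X) = 1
max payoff 3 at {R}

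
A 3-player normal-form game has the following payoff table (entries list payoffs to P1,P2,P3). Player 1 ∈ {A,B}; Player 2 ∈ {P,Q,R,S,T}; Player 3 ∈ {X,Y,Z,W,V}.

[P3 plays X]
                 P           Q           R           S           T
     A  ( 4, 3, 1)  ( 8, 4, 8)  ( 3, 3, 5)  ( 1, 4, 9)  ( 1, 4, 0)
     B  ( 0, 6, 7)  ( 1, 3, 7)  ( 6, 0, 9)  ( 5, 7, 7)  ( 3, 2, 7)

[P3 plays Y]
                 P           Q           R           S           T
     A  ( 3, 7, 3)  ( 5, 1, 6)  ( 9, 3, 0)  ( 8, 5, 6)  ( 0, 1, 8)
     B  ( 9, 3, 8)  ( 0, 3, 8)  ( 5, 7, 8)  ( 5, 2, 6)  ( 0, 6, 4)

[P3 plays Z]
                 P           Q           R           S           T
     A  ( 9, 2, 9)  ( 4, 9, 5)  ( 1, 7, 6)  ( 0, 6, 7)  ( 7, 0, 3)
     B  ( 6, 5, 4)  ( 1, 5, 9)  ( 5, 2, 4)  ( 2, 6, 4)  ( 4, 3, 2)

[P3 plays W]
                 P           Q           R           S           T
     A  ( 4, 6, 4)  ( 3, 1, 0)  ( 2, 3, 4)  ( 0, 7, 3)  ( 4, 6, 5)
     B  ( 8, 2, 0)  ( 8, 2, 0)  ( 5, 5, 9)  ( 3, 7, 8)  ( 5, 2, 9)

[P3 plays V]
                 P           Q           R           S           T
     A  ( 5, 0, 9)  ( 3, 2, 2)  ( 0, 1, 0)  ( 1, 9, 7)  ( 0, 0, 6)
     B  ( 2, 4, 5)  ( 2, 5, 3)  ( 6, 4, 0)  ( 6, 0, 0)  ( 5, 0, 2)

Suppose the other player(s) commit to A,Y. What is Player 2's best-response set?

P2 best: {P}

u_2(P vs A,Y) = 7
u_2(Q vs A,Y) = 1
u_2(R vs A,Y) = 3
u_2(S vs A,Y) = 5
u_2(T vs A,Y) = 1
max payoff 7 at {P}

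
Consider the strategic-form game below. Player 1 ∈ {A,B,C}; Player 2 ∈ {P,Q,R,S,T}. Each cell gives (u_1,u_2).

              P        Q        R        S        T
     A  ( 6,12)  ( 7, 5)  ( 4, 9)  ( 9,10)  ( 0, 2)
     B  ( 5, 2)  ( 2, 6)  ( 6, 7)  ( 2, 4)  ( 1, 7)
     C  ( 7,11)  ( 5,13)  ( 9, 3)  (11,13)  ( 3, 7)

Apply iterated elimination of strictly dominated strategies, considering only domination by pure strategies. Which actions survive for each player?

P1 drop B (C beats it: P:7>5 Q:5>2 R:9>6 S:11>2 T:3>1)
P2 drop R (P beats it: A:12>9 C:11>3)
P2 drop T (P beats it: A:12>2 C:11>7)
P1→{A,C} P2→{P,Q,S}

Remaining: P1:{A,C} P2:{P,Q,S}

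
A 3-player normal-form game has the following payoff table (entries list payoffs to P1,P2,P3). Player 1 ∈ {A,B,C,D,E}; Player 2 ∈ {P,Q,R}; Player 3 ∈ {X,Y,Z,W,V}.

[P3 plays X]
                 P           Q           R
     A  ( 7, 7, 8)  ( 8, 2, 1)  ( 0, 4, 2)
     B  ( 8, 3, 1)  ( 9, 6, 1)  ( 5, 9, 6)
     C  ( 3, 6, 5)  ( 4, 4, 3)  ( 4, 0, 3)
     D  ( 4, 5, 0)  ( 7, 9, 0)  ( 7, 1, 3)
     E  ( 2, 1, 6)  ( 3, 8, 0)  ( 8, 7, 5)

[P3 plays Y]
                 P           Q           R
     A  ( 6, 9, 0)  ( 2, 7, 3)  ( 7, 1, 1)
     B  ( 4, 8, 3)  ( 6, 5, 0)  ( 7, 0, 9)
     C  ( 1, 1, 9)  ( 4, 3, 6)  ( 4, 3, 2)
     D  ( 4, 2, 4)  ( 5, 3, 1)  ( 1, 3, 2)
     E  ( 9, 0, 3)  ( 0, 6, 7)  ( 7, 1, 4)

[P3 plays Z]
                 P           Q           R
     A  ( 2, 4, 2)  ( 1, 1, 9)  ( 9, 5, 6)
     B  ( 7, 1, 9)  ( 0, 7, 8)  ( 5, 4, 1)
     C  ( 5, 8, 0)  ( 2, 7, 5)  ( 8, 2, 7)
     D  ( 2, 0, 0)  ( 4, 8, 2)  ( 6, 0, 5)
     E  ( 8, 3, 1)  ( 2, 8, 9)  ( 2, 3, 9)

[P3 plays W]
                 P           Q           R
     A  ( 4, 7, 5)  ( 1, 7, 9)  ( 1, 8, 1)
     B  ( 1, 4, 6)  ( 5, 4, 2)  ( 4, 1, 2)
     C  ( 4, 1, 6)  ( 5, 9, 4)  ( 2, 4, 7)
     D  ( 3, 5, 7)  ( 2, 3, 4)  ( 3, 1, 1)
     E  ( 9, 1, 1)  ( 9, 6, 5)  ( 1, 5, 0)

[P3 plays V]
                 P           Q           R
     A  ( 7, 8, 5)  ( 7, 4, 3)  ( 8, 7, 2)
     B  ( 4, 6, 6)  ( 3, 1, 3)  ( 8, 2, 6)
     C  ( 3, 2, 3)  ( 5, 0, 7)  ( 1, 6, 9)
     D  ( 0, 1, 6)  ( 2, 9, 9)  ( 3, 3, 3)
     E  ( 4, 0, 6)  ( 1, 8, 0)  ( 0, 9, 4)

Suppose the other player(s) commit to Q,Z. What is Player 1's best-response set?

argmax u_1 = {D}

u_1(A vs Q,Z) = 1
u_1(B vs Q,Z) = 0
u_1(C vs Q,Z) = 2
u_1(D vs Q,Z) = 4
u_1(E vs Q,Z) = 2
max payoff 4 at {D}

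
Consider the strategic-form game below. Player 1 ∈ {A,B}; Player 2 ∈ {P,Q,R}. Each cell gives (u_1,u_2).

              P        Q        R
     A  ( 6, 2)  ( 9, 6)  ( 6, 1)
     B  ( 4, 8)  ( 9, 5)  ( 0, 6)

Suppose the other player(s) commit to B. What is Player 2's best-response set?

u_2(P vs B) = 8
u_2(Q vs B) = 5
u_2(R vs B) = 6
max payoff 8 at {P}

BR_2 = {P}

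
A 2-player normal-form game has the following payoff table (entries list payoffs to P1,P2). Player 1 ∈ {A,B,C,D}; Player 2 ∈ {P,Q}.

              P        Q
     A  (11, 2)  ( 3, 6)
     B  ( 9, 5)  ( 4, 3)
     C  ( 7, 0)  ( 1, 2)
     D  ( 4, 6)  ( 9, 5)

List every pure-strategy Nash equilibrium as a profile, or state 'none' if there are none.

No pure NE.

(A,P): not NE [P2→Q gives 6>2]
(A,Q): not NE [P1→D gives 9>3]
(B,P): not NE [P1→A gives 11>9]
(B,Q): not NE [P1→D gives 9>4; P2→P gives 5>3]
(C,P): not NE [P1→A gives 11>7; P2→Q gives 2>0]
(C,Q): not NE [P1→D gives 9>1]
(D,P): not NE [P1→A gives 11>4]
(D,Q): not NE [P2→P gives 6>5]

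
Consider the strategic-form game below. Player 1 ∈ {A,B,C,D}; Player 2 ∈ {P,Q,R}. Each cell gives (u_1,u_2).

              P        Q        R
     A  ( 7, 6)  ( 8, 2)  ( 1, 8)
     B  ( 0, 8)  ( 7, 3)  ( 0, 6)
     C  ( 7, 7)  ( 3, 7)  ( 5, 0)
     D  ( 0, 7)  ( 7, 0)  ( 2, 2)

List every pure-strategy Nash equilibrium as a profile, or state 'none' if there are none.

(A,P): not NE [P2→R gives 8>6]
(A,Q): not NE [P2→R gives 8>2]
(A,R): not NE [P1→C gives 5>1]
(B,P): not NE [P1→C gives 7>0]
(B,Q): not NE [P1→A gives 8>7; P2→P gives 8>3]
(B,R): not NE [P1→C gives 5>0; P2→P gives 8>6]
(C,P): NE
(C,Q): not NE [P1→A gives 8>3]
(C,R): not NE [P2→Q gives 7>0]
(D,P): not NE [P1→C gives 7>0]
(D,Q): not NE [P1→A gives 8>7; P2→P gives 7>0]
(D,R): not NE [P1→C gives 5>2; P2→P gives 7>2]

NE set: (C,P)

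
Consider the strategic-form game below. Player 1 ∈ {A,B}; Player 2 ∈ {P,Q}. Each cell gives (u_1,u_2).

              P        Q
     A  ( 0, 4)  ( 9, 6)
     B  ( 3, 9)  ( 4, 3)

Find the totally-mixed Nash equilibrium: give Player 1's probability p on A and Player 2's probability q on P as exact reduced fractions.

(p,q) = (3/4, 5/8)

P1 indiff ⇒ q·0+(1-q)·9 = q·3+(1-q)·4 ⇒ q(-3) = (1-q)(-5) ⇒ q = 5/8
P2 indiff ⇒ p·4+(1-p)·9 = p·6+(1-p)·3 ⇒ p(-2) = (1-p)(-6) ⇒ p = 3/4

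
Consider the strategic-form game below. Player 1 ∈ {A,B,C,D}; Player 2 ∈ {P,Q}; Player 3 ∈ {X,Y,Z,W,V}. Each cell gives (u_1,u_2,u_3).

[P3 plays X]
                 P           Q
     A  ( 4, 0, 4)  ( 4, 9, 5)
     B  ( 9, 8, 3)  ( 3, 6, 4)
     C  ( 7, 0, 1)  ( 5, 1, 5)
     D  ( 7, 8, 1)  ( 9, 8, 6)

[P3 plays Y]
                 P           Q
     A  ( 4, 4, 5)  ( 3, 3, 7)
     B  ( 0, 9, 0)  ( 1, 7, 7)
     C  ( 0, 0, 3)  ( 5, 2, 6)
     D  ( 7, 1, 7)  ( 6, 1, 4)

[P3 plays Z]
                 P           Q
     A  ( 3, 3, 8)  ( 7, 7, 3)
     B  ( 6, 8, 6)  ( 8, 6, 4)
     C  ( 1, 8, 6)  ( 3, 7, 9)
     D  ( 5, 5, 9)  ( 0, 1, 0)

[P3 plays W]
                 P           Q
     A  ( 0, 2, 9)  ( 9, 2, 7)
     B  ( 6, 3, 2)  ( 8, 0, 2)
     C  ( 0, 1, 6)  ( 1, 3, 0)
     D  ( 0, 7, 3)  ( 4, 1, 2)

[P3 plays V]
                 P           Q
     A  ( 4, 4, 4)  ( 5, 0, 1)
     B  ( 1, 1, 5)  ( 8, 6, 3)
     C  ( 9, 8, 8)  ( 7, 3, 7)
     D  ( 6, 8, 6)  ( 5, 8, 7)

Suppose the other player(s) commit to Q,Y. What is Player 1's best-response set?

u_1(A vs Q,Y) = 3
u_1(B vs Q,Y) = 1
u_1(C vs Q,Y) = 5
u_1(D vs Q,Y) = 6
max payoff 6 at {D}

argmax u_1 = {D}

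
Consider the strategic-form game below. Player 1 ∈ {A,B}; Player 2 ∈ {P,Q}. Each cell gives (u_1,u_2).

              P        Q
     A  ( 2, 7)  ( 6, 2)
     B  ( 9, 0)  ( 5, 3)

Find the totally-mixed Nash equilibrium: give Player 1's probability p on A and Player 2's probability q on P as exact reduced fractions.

p=3/8, q=1/8

P1 indiff ⇒ q·2+(1-q)·6 = q·9+(1-q)·5 ⇒ q(-7) = (1-q)(-1) ⇒ q = 1/8
P2 indiff ⇒ p·7+(1-p)·0 = p·2+(1-p)·3 ⇒ p(5) = (1-p)(3) ⇒ p = 3/8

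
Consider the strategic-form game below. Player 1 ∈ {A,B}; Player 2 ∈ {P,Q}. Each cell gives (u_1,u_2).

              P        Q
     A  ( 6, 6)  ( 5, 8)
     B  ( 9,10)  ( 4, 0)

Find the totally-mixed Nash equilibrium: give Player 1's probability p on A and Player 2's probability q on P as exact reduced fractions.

P1 mixes 5/6 on A; P2 mixes 1/4 on P

P1 indiff ⇒ q·6+(1-q)·5 = q·9+(1-q)·4 ⇒ q(-3) = (1-q)(-1) ⇒ q = 1/4
P2 indiff ⇒ p·6+(1-p)·10 = p·8+(1-p)·0 ⇒ p(-2) = (1-p)(-10) ⇒ p = 5/6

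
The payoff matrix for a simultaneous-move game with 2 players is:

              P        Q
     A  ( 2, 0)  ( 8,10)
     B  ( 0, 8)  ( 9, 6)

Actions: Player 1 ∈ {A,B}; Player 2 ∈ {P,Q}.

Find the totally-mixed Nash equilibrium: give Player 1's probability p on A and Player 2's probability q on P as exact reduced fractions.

P1 indiff ⇒ q·2+(1-q)·8 = q·0+(1-q)·9 ⇒ q(2) = (1-q)(1) ⇒ q = 1/3
P2 indiff ⇒ p·0+(1-p)·8 = p·10+(1-p)·6 ⇒ p(-10) = (1-p)(-2) ⇒ p = 1/6

(p,q) = (1/6, 1/3)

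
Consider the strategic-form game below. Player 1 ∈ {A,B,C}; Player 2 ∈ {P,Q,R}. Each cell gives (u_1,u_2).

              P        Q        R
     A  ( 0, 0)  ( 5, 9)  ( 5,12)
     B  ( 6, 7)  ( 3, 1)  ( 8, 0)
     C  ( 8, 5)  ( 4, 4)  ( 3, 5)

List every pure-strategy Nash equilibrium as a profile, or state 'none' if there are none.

(A,P): not NE [P1→C gives 8>0; P2→R gives 12>0]
(A,Q): not NE [P2→R gives 12>9]
(A,R): not NE [P1→B gives 8>5]
(B,P): not NE [P1→C gives 8>6]
(B,Q): not NE [P1→A gives 5>3; P2→P gives 7>1]
(B,R): not NE [P2→P gives 7>0]
(C,P): NE
(C,Q): not NE [P1→A gives 5>4; P2→R gives 5>4]
(C,R): not NE [P1→B gives 8>3]

PSNE = {(C,P)}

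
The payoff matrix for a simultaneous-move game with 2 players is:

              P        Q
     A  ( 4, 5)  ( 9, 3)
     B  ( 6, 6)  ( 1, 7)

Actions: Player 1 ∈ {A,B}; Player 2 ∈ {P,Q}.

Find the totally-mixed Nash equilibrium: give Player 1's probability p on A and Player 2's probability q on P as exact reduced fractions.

P1 indiff ⇒ q·4+(1-q)·9 = q·6+(1-q)·1 ⇒ q(-2) = (1-q)(-8) ⇒ q = 4/5
P2 indiff ⇒ p·5+(1-p)·6 = p·3+(1-p)·7 ⇒ p(2) = (1-p)(1) ⇒ p = 1/3

P1 mixes 1/3 on A; P2 mixes 4/5 on P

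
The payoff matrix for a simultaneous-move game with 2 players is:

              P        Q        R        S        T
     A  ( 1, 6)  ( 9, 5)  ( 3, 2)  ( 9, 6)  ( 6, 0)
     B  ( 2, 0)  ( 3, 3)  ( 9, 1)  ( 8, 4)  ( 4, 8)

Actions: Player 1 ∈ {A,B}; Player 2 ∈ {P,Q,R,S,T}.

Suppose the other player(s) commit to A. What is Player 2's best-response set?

BR_2 = {P,S}

u_2(P vs A) = 6
u_2(Q vs A) = 5
u_2(R vs A) = 2
u_2(S vs A) = 6
u_2(T vs A) = 0
max payoff 6 at {P,S}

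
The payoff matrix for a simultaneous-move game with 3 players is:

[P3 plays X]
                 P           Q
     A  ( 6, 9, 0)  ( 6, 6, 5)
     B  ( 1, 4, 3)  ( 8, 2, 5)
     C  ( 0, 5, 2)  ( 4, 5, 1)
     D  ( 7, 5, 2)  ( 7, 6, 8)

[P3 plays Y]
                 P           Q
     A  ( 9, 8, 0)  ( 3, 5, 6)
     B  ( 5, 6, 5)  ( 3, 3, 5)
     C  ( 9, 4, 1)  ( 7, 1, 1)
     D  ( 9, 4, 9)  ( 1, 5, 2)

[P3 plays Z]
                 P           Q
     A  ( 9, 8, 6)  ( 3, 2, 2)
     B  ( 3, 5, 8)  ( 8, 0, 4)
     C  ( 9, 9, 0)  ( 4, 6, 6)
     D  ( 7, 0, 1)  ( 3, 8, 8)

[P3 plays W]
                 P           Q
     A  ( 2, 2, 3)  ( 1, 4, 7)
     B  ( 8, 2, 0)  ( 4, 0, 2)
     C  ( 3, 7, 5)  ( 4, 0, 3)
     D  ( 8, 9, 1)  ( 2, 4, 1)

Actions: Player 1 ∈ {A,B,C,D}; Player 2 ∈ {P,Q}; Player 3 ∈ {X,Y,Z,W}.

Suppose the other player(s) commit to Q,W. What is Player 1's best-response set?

BR_1 = {B,C}

u_1(A vs Q,W) = 1
u_1(B vs Q,W) = 4
u_1(C vs Q,W) = 4
u_1(D vs Q,W) = 2
max payoff 4 at {B,C}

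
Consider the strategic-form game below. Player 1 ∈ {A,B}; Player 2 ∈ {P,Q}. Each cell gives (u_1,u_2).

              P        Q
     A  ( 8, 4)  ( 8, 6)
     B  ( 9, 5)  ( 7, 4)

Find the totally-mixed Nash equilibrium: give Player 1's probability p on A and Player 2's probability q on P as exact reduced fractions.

P1 indiff ⇒ q·8+(1-q)·8 = q·9+(1-q)·7 ⇒ q(-1) = (1-q)(-1) ⇒ q = 1/2
P2 indiff ⇒ p·4+(1-p)·5 = p·6+(1-p)·4 ⇒ p(-2) = (1-p)(-1) ⇒ p = 1/3

p=1/3, q=1/2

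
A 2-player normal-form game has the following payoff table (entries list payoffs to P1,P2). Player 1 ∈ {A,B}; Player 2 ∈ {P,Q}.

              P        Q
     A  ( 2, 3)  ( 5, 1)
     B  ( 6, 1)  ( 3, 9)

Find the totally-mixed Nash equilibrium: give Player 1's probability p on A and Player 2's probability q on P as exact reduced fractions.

P1 indiff ⇒ q·2+(1-q)·5 = q·6+(1-q)·3 ⇒ q(-4) = (1-q)(-2) ⇒ q = 1/3
P2 indiff ⇒ p·3+(1-p)·1 = p·1+(1-p)·9 ⇒ p(2) = (1-p)(8) ⇒ p = 4/5

(p,q) = (4/5, 1/3)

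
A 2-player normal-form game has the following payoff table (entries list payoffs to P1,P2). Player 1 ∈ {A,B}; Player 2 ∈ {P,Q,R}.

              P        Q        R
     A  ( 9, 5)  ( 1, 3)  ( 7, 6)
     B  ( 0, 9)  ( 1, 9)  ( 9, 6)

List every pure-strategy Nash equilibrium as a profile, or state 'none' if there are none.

(A,P): not NE [P2→R gives 6>5]
(A,Q): not NE [P2→R gives 6>3]
(A,R): not NE [P1→B gives 9>7]
(B,P): not NE [P1→A gives 9>0]
(B,Q): NE
(B,R): not NE [P2→Q gives 9>6]

PSNE = {(B,Q)}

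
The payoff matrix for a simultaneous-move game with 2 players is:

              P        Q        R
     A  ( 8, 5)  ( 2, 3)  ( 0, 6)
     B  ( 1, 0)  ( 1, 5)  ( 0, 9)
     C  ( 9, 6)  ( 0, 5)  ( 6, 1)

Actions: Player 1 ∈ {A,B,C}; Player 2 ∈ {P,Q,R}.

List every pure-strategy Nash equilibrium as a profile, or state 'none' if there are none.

(A,P): not NE [P1→C gives 9>8; P2→R gives 6>5]
(A,Q): not NE [P2→R gives 6>3]
(A,R): not NE [P1→C gives 6>0]
(B,P): not NE [P1→C gives 9>1; P2→R gives 9>0]
(B,Q): not NE [P1→A gives 2>1; P2→R gives 9>5]
(B,R): not NE [P1→C gives 6>0]
(C,P): NE
(C,Q): not NE [P1→A gives 2>0; P2→P gives 6>5]
(C,R): not NE [P2→P gives 6>1]

NE set: (C,P)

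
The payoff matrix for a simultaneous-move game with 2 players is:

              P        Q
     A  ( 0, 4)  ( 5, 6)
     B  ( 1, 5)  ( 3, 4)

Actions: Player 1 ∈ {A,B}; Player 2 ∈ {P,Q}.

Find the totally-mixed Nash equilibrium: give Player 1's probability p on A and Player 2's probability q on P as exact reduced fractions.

(p,q) = (1/3, 2/3)

P1 indiff ⇒ q·0+(1-q)·5 = q·1+(1-q)·3 ⇒ q(-1) = (1-q)(-2) ⇒ q = 2/3
P2 indiff ⇒ p·4+(1-p)·5 = p·6+(1-p)·4 ⇒ p(-2) = (1-p)(-1) ⇒ p = 1/3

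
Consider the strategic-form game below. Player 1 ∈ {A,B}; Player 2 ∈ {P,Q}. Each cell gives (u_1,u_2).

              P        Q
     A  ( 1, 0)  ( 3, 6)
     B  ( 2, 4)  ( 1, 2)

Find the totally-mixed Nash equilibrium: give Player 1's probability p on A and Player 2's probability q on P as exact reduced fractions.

P1 indiff ⇒ q·1+(1-q)·3 = q·2+(1-q)·1 ⇒ q(-1) = (1-q)(-2) ⇒ q = 2/3
P2 indiff ⇒ p·0+(1-p)·4 = p·6+(1-p)·2 ⇒ p(-6) = (1-p)(-2) ⇒ p = 1/4

p=1/4, q=2/3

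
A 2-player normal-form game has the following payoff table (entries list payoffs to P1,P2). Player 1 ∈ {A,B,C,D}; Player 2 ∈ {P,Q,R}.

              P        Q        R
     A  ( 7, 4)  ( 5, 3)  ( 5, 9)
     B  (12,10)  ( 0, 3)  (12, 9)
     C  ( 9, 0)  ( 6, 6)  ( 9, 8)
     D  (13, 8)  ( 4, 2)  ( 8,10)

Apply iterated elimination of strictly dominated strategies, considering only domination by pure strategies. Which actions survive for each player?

P1 drop A (C beats it: P:9>7 Q:6>5 R:9>5)
P2 drop Q (R beats it: B:9>3 C:8>6 D:10>2)
P1 drop C (B beats it: P:12>9 R:12>9)
P1→{B,D} P2→{P,R}

IESDS → P1:{B,D} P2:{P,R}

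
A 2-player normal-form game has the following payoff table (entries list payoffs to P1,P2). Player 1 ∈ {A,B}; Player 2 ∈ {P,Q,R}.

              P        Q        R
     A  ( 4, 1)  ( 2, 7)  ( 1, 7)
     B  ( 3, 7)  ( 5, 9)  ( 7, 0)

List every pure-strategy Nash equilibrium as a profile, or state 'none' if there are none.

(A,P): not NE [P2→R gives 7>1]
(A,Q): not NE [P1→B gives 5>2]
(A,R): not NE [P1→B gives 7>1]
(B,P): not NE [P1→A gives 4>3; P2→Q gives 9>7]
(B,Q): NE
(B,R): not NE [P2→Q gives 9>0]

PSNE = {(B,Q)}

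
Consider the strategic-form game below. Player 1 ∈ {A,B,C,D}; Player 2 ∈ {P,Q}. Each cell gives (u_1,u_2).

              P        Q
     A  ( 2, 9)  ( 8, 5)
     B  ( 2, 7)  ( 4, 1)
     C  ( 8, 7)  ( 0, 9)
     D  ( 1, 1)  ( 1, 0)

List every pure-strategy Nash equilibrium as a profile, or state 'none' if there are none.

Equilibria: none

(A,P): not NE [P1→C gives 8>2]
(A,Q): not NE [P2→P gives 9>5]
(B,P): not NE [P1→C gives 8>2]
(B,Q): not NE [P1→A gives 8>4; P2→P gives 7>1]
(C,P): not NE [P2→Q gives 9>7]
(C,Q): not NE [P1→A gives 8>0]
(D,P): not NE [P1→C gives 8>1]
(D,Q): not NE [P1→A gives 8>1; P2→P gives 1>0]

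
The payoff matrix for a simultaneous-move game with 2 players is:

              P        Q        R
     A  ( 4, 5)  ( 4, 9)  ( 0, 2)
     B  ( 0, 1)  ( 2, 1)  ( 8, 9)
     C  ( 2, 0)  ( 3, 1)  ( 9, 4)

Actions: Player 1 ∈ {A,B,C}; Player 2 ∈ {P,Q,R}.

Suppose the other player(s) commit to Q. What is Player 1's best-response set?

u_1(A vs Q) = 4
u_1(B vs Q) = 2
u_1(C vs Q) = 3
max payoff 4 at {A}

P1 best: {A}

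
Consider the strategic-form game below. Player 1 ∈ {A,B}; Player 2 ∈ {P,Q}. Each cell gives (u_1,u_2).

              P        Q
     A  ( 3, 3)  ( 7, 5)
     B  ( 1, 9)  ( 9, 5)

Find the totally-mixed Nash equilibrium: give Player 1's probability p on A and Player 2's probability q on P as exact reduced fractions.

p=2/3, q=1/2

P1 indiff ⇒ q·3+(1-q)·7 = q·1+(1-q)·9 ⇒ q(2) = (1-q)(2) ⇒ q = 1/2
P2 indiff ⇒ p·3+(1-p)·9 = p·5+(1-p)·5 ⇒ p(-2) = (1-p)(-4) ⇒ p = 2/3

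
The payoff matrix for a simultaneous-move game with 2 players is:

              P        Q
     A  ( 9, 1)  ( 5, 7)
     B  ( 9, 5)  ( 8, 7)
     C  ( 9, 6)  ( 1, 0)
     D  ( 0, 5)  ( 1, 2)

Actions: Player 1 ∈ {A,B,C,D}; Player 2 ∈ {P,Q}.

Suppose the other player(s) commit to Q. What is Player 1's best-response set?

u_1(A vs Q) = 5
u_1(B vs Q) = 8
u_1(C vs Q) = 1
u_1(D vs Q) = 1
max payoff 8 at {B}

BR_1 = {B}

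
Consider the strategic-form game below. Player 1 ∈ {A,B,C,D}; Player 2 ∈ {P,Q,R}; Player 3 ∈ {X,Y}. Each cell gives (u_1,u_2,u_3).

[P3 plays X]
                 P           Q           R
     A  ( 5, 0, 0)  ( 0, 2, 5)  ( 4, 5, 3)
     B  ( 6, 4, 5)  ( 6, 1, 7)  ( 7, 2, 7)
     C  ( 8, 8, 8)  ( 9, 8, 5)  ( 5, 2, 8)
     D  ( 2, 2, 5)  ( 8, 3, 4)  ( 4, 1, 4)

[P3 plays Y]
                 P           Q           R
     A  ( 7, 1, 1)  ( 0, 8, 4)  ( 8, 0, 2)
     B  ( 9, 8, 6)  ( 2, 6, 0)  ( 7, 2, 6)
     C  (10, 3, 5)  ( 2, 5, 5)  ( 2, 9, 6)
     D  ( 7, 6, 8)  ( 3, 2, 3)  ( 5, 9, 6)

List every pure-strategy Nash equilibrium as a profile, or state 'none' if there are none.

(A,P,X): not NE [P1→C gives 8>5; P2→R gives 5>0; P3→Y gives 1>0]
(A,P,Y): not NE [P1→C gives 10>7; P2→Q gives 8>1]
(A,Q,X): not NE [P1→C gives 9>0; P2→R gives 5>2]
(A,Q,Y): not NE [P1→D gives 3>0; P3→X gives 5>4]
(A,R,X): not NE [P1→B gives 7>4]
(A,R,Y): not NE [P2→Q gives 8>0; P3→X gives 3>2]
(B,P,X): not NE [P1→C gives 8>6; P3→Y gives 6>5]
(B,P,Y): not NE [P1→C gives 10>9]
(B,Q,X): not NE [P1→C gives 9>6; P2→P gives 4>1]
(B,Q,Y): not NE [P1→D gives 3>2; P2→P gives 8>6; P3→X gives 7>0]
(B,R,X): not NE [P2→P gives 4>2]
(B,R,Y): not NE [P1→A gives 8>7; P2→P gives 8>2; P3→X gives 7>6]
(C,P,X): NE
(C,P,Y): not NE [P2→R gives 9>3; P3→X gives 8>5]
(C,Q,X): NE
(C,Q,Y): not NE [P1→D gives 3>2; P2→R gives 9>5]
(C,R,X): not NE [P1→B gives 7>5; P2→Q gives 8>2]
(C,R,Y): not NE [P1→A gives 8>2; P3→X gives 8>6]
(D,P,X): not NE [P1→C gives 8>2; P2→Q gives 3>2; P3→Y gives 8>5]
(D,P,Y): not NE [P1→C gives 10>7; P2→R gives 9>6]
(D,Q,X): not NE [P1→C gives 9>8]
(D,Q,Y): not NE [P2→R gives 9>2; P3→X gives 4>3]
(D,R,X): not NE [P1→B gives 7>4; P2→Q gives 3>1; P3→Y gives 6>4]
(D,R,Y): not NE [P1→A gives 8>5]

PSNE = {(C,P,X), (C,Q,X)}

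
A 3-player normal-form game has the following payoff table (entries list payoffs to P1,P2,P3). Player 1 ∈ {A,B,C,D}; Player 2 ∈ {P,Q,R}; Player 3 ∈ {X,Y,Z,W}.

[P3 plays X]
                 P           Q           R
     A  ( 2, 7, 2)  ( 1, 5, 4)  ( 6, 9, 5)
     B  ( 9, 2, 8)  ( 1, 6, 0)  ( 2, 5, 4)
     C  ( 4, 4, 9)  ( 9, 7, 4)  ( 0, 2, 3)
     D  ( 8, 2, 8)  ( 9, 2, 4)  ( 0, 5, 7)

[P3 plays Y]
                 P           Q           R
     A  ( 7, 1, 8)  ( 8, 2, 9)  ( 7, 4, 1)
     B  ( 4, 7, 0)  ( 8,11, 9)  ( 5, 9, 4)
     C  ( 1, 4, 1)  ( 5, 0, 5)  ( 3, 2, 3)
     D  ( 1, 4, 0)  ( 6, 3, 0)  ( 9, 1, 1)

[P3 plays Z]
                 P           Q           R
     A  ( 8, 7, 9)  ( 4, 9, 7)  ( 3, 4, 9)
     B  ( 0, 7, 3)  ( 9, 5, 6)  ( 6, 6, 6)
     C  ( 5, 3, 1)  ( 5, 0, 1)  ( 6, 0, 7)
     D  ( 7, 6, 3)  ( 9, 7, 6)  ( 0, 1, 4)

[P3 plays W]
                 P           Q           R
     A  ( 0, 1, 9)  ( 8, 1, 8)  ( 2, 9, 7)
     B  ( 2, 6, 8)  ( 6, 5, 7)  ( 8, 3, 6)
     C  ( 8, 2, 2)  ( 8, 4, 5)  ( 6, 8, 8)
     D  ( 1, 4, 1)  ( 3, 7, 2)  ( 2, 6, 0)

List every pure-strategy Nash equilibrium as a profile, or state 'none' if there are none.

Nash profiles: (B,Q,Y), (D,Q,Z)

(A,P,X): not NE [P1→B gives 9>2; P2→R gives 9>7; P3→W gives 9>2]
(A,P,Y): not NE [P2→R gives 4>1; P3→W gives 9>8]
(A,P,Z): not NE [P2→Q gives 9>7]
(A,P,W): not NE [P1→C gives 8>0; P2→R gives 9>1]
(A,Q,X): not NE [P1→D gives 9>1; P2→R gives 9>5; P3→Y gives 9>4]
(A,Q,Y): not NE [P2→R gives 4>2]
(A,Q,Z): not NE [P1→D gives 9>4; P3→Y gives 9>7]
(A,Q,W): not NE [P2→R gives 9>1; P3→Y gives 9>8]
(A,R,X): not NE [P3→Z gives 9>5]
(A,R,Y): not NE [P1→D gives 9>7; P3→Z gives 9>1]
(A,R,Z): not NE [P1→C gives 6>3; P2→Q gives 9>4]
(A,R,W): not NE [P1→B gives 8>2; P3→Z gives 9>7]
(B,P,X): not NE [P2→Q gives 6>2]
(B,P,Y): not NE [P1→A gives 7>4; P2→Q gives 11>7; P3→W gives 8>0]
(B,P,Z): not NE [P1→A gives 8>0; P3→W gives 8>3]
(B,P,W): not NE [P1→C gives 8>2]
(B,Q,X): not NE [P1→D gives 9>1; P3→Y gives 9>0]
(B,Q,Y): NE
(B,Q,Z): not NE [P2→P gives 7>5; P3→Y gives 9>6]
(B,Q,W): not NE [P1→C gives 8>6; P2→P gives 6>5; P3→Y gives 9>7]
(B,R,X): not NE [P1→A gives 6>2; P2→Q gives 6>5; P3→W gives 6>4]
(B,R,Y): not NE [P1→D gives 9>5; P2→Q gives 11>9; P3→W gives 6>4]
(B,R,Z): not NE [P2→P gives 7>6]
(B,R,W): not NE [P2→P gives 6>3]
(C,P,X): not NE [P1→B gives 9>4; P2→Q gives 7>4]
(C,P,Y): not NE [P1→A gives 7>1; P3→X gives 9>1]
(C,P,Z): not NE [P1→A gives 8>5; P3→X gives 9>1]
(C,P,W): not NE [P2→R gives 8>2; P3→X gives 9>2]
(C,Q,X): not NE [P3→W gives 5>4]
(C,Q,Y): not NE [P1→B gives 8>5; P2→P gives 4>0]
(C,Q,Z): not NE [P1→D gives 9>5; P2→P gives 3>0; P3→W gives 5>1]
(C,Q,W): not NE [P2→R gives 8>4]
(C,R,X): not NE [P1→A gives 6>0; P2→Q gives 7>2; P3→W gives 8>3]
(C,R,Y): not NE [P1→D gives 9>3; P2→P gives 4>2; P3→W gives 8>3]
(C,R,Z): not NE [P2→P gives 3>0; P3→W gives 8>7]
(C,R,W): not NE [P1→B gives 8>6]
(D,P,X): not NE [P1→B gives 9>8; P2→R gives 5>2]
(D,P,Y): not NE [P1→A gives 7>1; P3→X gives 8>0]
(D,P,Z): not NE [P1→A gives 8>7; P2→Q gives 7>6; P3→X gives 8>3]
(D,P,W): not NE [P1→C gives 8>1; P2→Q gives 7>4; P3→X gives 8>1]
(D,Q,X): not NE [P2→R gives 5>2; P3→Z gives 6>4]
(D,Q,Y): not NE [P1→B gives 8>6; P2→P gives 4>3; P3→Z gives 6>0]
(D,Q,Z): NE
(D,Q,W): not NE [P1→C gives 8>3; P3→Z gives 6>2]
(D,R,X): not NE [P1→A gives 6>0]
(D,R,Y): not NE [P2→P gives 4>1; P3→X gives 7>1]
(D,R,Z): not NE [P1→C gives 6>0; P2→Q gives 7>1; P3→X gives 7>4]
(D,R,W): not NE [P1→B gives 8>2; P2→Q gives 7>6; P3→X gives 7>0]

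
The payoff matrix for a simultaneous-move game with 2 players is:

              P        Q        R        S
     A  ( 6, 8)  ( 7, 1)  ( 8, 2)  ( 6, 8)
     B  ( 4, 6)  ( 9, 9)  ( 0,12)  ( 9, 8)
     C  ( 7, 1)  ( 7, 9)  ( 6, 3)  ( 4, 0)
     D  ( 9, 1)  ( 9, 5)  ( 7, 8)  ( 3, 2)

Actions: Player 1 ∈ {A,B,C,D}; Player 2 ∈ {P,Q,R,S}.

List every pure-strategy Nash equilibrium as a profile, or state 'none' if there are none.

(A,P): not NE [P1→D gives 9>6]
(A,Q): not NE [P1→D gives 9>7; P2→S gives 8>1]
(A,R): not NE [P2→S gives 8>2]
(A,S): not NE [P1→B gives 9>6]
(B,P): not NE [P1→D gives 9>4; P2→R gives 12>6]
(B,Q): not NE [P2→R gives 12>9]
(B,R): not NE [P1→A gives 8>0]
(B,S): not NE [P2→R gives 12>8]
(C,P): not NE [P1→D gives 9>7; P2→Q gives 9>1]
(C,Q): not NE [P1→D gives 9>7]
(C,R): not NE [P1→A gives 8>6; P2→Q gives 9>3]
(C,S): not NE [P1→B gives 9>4; P2→Q gives 9>0]
(D,P): not NE [P2→R gives 8>1]
(D,Q): not NE [P2→R gives 8>5]
(D,R): not NE [P1→A gives 8>7]
(D,S): not NE [P1→B gives 9>3; P2→R gives 8>2]

PSNE: ∅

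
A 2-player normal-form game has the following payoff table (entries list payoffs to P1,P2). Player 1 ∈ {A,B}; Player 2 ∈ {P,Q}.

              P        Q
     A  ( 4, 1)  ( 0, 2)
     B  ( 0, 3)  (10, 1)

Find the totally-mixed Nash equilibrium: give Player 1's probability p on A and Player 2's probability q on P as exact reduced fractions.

p=2/3, q=5/7

P1 indiff ⇒ q·4+(1-q)·0 = q·0+(1-q)·10 ⇒ q(4) = (1-q)(10) ⇒ q = 5/7
P2 indiff ⇒ p·1+(1-p)·3 = p·2+(1-p)·1 ⇒ p(-1) = (1-p)(-2) ⇒ p = 2/3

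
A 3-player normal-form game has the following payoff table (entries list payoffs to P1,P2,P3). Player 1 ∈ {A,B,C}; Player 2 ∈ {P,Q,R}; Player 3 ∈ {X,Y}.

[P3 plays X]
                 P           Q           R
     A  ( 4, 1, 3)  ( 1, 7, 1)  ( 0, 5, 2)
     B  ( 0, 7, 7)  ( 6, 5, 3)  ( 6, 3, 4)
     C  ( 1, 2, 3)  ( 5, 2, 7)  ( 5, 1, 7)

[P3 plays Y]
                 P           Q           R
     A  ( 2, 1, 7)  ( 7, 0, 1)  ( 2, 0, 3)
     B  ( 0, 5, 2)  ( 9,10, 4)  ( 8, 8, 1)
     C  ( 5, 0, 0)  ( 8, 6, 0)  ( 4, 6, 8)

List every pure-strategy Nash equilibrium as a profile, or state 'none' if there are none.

(A,P,X): not NE [P2→Q gives 7>1; P3→Y gives 7>3]
(A,P,Y): not NE [P1→C gives 5>2]
(A,Q,X): not NE [P1→B gives 6>1]
(A,Q,Y): not NE [P1→B gives 9>7; P2→P gives 1>0]
(A,R,X): not NE [P1→B gives 6>0; P2→Q gives 7>5; P3→Y gives 3>2]
(A,R,Y): not NE [P1→B gives 8>2; P2→P gives 1>0]
(B,P,X): not NE [P1→A gives 4>0]
(B,P,Y): not NE [P1→C gives 5>0; P2→Q gives 10>5; P3→X gives 7>2]
(B,Q,X): not NE [P2→P gives 7>5; P3→Y gives 4>3]
(B,Q,Y): NE
(B,R,X): not NE [P2→P gives 7>3]
(B,R,Y): not NE [P2→Q gives 10>8; P3→X gives 4>1]
(C,P,X): not NE [P1→A gives 4>1]
(C,P,Y): not NE [P2→R gives 6>0; P3→X gives 3>0]
(C,Q,X): not NE [P1→B gives 6>5]
(C,Q,Y): not NE [P1→B gives 9>8; P3→X gives 7>0]
(C,R,X): not NE [P1→B gives 6>5; P2→Q gives 2>1; P3→Y gives 8>7]
(C,R,Y): not NE [P1→B gives 8>4]

NE set: (B,Q,Y)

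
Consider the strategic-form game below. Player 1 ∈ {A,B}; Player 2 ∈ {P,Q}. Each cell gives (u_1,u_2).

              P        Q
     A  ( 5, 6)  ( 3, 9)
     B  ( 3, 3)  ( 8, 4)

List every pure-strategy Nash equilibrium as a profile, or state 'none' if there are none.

PSNE = {(B,Q)}

(A,P): not NE [P2→Q gives 9>6]
(A,Q): not NE [P1→B gives 8>3]
(B,P): not NE [P1→A gives 5>3; P2→Q gives 4>3]
(B,Q): NE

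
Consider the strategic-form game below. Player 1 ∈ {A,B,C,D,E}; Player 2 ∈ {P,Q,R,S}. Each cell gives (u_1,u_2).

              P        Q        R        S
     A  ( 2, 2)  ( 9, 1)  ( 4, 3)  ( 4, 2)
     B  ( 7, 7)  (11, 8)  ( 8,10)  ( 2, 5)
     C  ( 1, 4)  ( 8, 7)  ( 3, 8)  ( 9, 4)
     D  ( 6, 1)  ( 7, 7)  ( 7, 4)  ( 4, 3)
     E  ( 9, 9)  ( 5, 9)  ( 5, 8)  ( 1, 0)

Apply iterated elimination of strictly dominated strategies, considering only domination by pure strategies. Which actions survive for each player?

Remaining: P1:{B,E} P2:{P,Q,R}

P2 drop S (R beats it: A:3>2 B:10>5 C:8>4 D:4>3 E:8>0)
P1 drop A (B beats it: P:7>2 Q:11>9 R:8>4)
P1 drop C (B beats it: P:7>1 Q:11>8 R:8>3)
P1 drop D (B beats it: P:7>6 Q:11>7 R:8>7)
P1→{B,E} P2→{P,Q,R}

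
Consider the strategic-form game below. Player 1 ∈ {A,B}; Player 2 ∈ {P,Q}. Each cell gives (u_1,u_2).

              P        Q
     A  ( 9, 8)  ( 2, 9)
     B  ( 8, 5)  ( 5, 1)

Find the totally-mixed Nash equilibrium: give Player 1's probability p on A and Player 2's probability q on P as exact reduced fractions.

P1 indiff ⇒ q·9+(1-q)·2 = q·8+(1-q)·5 ⇒ q(1) = (1-q)(3) ⇒ q = 3/4
P2 indiff ⇒ p·8+(1-p)·5 = p·9+(1-p)·1 ⇒ p(-1) = (1-p)(-4) ⇒ p = 4/5

p=4/5, q=3/4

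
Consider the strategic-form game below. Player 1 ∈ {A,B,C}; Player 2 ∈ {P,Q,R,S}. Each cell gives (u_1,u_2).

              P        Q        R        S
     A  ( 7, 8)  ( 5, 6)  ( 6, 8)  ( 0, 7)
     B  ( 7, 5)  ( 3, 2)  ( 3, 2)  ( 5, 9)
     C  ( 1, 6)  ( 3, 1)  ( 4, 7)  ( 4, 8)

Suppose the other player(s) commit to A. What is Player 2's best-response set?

u_2(P vs A) = 8
u_2(Q vs A) = 6
u_2(R vs A) = 8
u_2(S vs A) = 7
max payoff 8 at {P,R}

argmax u_2 = {P,R}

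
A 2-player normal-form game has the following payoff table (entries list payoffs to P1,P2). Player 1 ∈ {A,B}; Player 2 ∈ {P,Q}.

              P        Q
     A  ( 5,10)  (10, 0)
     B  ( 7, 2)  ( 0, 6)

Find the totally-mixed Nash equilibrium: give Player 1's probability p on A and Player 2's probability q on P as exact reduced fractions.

P1 indiff ⇒ q·5+(1-q)·10 = q·7+(1-q)·0 ⇒ q(-2) = (1-q)(-10) ⇒ q = 5/6
P2 indiff ⇒ p·10+(1-p)·2 = p·0+(1-p)·6 ⇒ p(10) = (1-p)(4) ⇒ p = 2/7

(p,q) = (2/7, 5/6)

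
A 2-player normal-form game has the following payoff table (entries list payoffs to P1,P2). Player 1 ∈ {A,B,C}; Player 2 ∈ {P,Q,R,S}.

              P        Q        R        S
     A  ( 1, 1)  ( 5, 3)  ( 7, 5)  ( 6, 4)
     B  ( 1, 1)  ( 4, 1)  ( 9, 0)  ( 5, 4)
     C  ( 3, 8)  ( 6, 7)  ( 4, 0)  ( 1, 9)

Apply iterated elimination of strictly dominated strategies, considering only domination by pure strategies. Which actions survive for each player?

P2 drop P (S beats it: A:4>1 B:4>1 C:9>8)
P2 drop Q (S beats it: A:4>3 B:4>1 C:9>7)
P1 drop C (A beats it: R:7>4 S:6>1)
P1→{A,B} P2→{R,S}

Remaining: P1:{A,B} P2:{R,S}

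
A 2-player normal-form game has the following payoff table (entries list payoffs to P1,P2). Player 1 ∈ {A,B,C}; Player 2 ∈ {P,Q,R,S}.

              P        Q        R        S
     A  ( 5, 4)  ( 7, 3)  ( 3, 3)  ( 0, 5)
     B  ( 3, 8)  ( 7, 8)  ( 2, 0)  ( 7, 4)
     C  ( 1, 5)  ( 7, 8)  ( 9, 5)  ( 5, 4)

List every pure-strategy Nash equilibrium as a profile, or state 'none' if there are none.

Nash profiles: (B,Q), (C,Q)

(A,P): not NE [P2→S gives 5>4]
(A,Q): not NE [P2→S gives 5>3]
(A,R): not NE [P1→C gives 9>3; P2→S gives 5>3]
(A,S): not NE [P1→B gives 7>0]
(B,P): not NE [P1→A gives 5>3]
(B,Q): NE
(B,R): not NE [P1→C gives 9>2; P2→Q gives 8>0]
(B,S): not NE [P2→Q gives 8>4]
(C,P): not NE [P1→A gives 5>1; P2→Q gives 8>5]
(C,Q): NE
(C,R): not NE [P2→Q gives 8>5]
(C,S): not NE [P1→B gives 7>5; P2→Q gives 8>4]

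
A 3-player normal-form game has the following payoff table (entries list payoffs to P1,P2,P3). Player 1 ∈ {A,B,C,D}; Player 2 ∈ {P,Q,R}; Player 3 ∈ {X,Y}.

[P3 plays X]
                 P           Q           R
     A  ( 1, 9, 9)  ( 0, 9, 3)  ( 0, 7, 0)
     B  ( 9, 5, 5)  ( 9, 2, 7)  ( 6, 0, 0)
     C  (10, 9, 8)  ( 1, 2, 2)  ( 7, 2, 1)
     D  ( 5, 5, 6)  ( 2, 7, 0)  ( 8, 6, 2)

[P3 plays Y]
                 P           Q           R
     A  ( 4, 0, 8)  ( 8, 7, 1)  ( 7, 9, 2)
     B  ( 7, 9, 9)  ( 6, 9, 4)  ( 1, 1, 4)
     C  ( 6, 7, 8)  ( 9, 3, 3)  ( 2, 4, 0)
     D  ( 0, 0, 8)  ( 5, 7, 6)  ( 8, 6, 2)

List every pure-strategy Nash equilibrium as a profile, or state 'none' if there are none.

(A,P,X): not NE [P1→C gives 10>1]
(A,P,Y): not NE [P1→B gives 7>4; P2→R gives 9>0; P3→X gives 9>8]
(A,Q,X): not NE [P1→B gives 9>0]
(A,Q,Y): not NE [P1→C gives 9>8; P2→R gives 9>7; P3→X gives 3>1]
(A,R,X): not NE [P1→D gives 8>0; P2→Q gives 9>7; P3→Y gives 2>0]
(A,R,Y): not NE [P1→D gives 8>7]
(B,P,X): not NE [P1→C gives 10>9; P3→Y gives 9>5]
(B,P,Y): NE
(B,Q,X): not NE [P2→P gives 5>2]
(B,Q,Y): not NE [P1→C gives 9>6; P3→X gives 7>4]
(B,R,X): not NE [P1→D gives 8>6; P2→P gives 5>0; P3→Y gives 4>0]
(B,R,Y): not NE [P1→D gives 8>1; P2→Q gives 9>1]
(C,P,X): NE
(C,P,Y): not NE [P1→B gives 7>6]
(C,Q,X): not NE [P1→B gives 9>1; P2→P gives 9>2; P3→Y gives 3>2]
(C,Q,Y): not NE [P2→P gives 7>3]
(C,R,X): not NE [P1→D gives 8>7; P2→P gives 9>2]
(C,R,Y): not NE [P1→D gives 8>2; P2→P gives 7>4; P3→X gives 1>0]
(D,P,X): not NE [P1→C gives 10>5; P2→Q gives 7>5; P3→Y gives 8>6]
(D,P,Y): not NE [P1→B gives 7>0; P2→Q gives 7>0]
(D,Q,X): not NE [P1→B gives 9>2; P3→Y gives 6>0]
(D,Q,Y): not NE [P1→C gives 9>5]
(D,R,X): not NE [P2→Q gives 7>6]
(D,R,Y): not NE [P2→Q gives 7>6]

NE set: (B,P,Y), (C,P,X)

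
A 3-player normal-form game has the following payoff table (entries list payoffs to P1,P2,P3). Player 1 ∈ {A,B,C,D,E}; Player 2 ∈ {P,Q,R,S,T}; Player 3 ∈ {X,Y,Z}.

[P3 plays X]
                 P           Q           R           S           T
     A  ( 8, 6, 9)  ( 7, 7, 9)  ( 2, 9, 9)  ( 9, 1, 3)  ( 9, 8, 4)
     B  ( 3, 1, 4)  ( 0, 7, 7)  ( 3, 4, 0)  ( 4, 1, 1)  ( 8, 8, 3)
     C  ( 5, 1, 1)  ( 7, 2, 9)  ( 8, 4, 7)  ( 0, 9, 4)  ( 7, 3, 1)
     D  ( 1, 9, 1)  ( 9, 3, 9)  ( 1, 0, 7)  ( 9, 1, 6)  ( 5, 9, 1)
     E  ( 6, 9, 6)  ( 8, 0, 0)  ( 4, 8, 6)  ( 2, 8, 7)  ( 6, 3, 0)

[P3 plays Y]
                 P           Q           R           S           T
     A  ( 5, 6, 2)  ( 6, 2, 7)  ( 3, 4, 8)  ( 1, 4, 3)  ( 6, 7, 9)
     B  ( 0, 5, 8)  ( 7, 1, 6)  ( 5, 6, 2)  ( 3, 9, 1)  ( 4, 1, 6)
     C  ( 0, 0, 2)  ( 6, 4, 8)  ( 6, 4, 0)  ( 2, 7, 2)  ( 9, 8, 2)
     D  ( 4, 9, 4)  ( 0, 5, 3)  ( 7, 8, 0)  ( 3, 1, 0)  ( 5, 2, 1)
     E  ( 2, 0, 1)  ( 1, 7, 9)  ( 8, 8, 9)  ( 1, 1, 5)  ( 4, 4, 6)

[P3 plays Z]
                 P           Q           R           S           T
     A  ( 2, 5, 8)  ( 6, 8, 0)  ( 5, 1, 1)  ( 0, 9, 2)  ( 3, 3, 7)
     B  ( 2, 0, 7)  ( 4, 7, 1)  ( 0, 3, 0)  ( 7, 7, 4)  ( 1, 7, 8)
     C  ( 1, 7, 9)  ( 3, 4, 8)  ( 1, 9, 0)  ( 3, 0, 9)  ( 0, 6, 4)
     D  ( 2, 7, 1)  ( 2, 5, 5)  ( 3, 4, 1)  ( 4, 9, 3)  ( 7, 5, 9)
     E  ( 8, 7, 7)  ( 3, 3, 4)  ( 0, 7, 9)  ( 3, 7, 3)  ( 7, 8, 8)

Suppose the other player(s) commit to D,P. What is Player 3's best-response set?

u_3(X vs D,P) = 1
u_3(Y vs D,P) = 4
u_3(Z vs D,P) = 1
max payoff 4 at {Y}

P3 best: {Y}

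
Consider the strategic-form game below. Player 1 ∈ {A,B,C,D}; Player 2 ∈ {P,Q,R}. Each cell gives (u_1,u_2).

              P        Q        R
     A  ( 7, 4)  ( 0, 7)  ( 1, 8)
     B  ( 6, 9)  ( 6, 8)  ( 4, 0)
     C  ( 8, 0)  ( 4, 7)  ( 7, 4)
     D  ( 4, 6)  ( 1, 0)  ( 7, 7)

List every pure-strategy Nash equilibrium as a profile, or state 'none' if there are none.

(A,P): not NE [P1→C gives 8>7; P2→R gives 8>4]
(A,Q): not NE [P1→B gives 6>0; P2→R gives 8>7]
(A,R): not NE [P1→D gives 7>1]
(B,P): not NE [P1→C gives 8>6]
(B,Q): not NE [P2→P gives 9>8]
(B,R): not NE [P1→D gives 7>4; P2→P gives 9>0]
(C,P): not NE [P2→Q gives 7>0]
(C,Q): not NE [P1→B gives 6>4]
(C,R): not NE [P2→Q gives 7>4]
(D,P): not NE [P1→C gives 8>4; P2→R gives 7>6]
(D,Q): not NE [P1→B gives 6>1; P2→R gives 7>0]
(D,R): NE

PSNE = {(D,R)}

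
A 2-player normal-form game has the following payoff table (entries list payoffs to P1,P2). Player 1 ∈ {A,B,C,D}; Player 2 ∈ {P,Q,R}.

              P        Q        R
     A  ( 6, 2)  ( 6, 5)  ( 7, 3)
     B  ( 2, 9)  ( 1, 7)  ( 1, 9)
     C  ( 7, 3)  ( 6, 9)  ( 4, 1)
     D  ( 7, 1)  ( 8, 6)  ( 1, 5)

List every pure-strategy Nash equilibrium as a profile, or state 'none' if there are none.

(A,P): not NE [P1→D gives 7>6; P2→Q gives 5>2]
(A,Q): not NE [P1→D gives 8>6]
(A,R): not NE [P2→Q gives 5>3]
(B,P): not NE [P1→D gives 7>2]
(B,Q): not NE [P1→D gives 8>1; P2→R gives 9>7]
(B,R): not NE [P1→A gives 7>1]
(C,P): not NE [P2→Q gives 9>3]
(C,Q): not NE [P1→D gives 8>6]
(C,R): not NE [P1→A gives 7>4; P2→Q gives 9>1]
(D,P): not NE [P2→Q gives 6>1]
(D,Q): NE
(D,R): not NE [P1→A gives 7>1; P2→Q gives 6>5]

PSNE = {(D,Q)}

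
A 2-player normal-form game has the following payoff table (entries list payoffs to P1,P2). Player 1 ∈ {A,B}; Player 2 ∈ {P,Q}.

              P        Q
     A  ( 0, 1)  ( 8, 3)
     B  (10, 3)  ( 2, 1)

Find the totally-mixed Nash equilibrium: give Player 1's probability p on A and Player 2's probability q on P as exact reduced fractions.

P1 indiff ⇒ q·0+(1-q)·8 = q·10+(1-q)·2 ⇒ q(-10) = (1-q)(-6) ⇒ q = 3/8
P2 indiff ⇒ p·1+(1-p)·3 = p·3+(1-p)·1 ⇒ p(-2) = (1-p)(-2) ⇒ p = 1/2

p=1/2, q=3/8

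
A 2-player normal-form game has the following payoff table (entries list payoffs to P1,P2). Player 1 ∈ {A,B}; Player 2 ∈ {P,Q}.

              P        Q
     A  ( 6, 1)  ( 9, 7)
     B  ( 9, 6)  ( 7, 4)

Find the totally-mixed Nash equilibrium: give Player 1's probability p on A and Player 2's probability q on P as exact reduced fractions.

p=1/4, q=2/5

P1 indiff ⇒ q·6+(1-q)·9 = q·9+(1-q)·7 ⇒ q(-3) = (1-q)(-2) ⇒ q = 2/5
P2 indiff ⇒ p·1+(1-p)·6 = p·7+(1-p)·4 ⇒ p(-6) = (1-p)(-2) ⇒ p = 1/4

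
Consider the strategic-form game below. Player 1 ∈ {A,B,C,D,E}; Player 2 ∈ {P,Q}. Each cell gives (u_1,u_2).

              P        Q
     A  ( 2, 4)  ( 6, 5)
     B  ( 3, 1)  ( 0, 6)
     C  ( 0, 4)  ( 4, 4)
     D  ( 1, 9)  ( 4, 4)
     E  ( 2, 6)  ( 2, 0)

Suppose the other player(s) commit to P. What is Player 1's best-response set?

BR_1 = {B}

u_1(A vs P) = 2
u_1(B vs P) = 3
u_1(C vs P) = 0
u_1(D vs P) = 1
u_1(E vs P) = 2
max payoff 3 at {B}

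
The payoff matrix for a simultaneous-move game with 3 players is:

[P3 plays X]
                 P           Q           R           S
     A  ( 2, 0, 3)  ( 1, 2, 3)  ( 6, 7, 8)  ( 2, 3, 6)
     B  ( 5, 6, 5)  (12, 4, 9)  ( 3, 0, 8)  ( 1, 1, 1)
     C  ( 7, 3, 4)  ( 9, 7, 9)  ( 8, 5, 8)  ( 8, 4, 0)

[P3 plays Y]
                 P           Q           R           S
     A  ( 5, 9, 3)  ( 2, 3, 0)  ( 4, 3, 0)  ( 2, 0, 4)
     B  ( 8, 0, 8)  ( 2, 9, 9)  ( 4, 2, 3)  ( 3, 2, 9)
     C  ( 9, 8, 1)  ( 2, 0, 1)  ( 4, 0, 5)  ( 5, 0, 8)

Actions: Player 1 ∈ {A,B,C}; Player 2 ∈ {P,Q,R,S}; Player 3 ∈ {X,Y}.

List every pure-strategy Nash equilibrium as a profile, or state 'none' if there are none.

(A,P,X): not NE [P1→C gives 7>2; P2→R gives 7>0]
(A,P,Y): not NE [P1→C gives 9>5]
(A,Q,X): not NE [P1→B gives 12>1; P2→R gives 7>2]
(A,Q,Y): not NE [P2→P gives 9>3; P3→X gives 3>0]
(A,R,X): not NE [P1→C gives 8>6]
(A,R,Y): not NE [P2→P gives 9>3; P3→X gives 8>0]
(A,S,X): not NE [P1→C gives 8>2; P2→R gives 7>3]
(A,S,Y): not NE [P1→C gives 5>2; P2→P gives 9>0; P3→X gives 6>4]
(B,P,X): not NE [P1→C gives 7>5; P3→Y gives 8>5]
(B,P,Y): not NE [P1→C gives 9>8; P2→Q gives 9>0]
(B,Q,X): not NE [P2→P gives 6>4]
(B,Q,Y): NE
(B,R,X): not NE [P1→C gives 8>3; P2→P gives 6>0]
(B,R,Y): not NE [P2→Q gives 9>2; P3→X gives 8>3]
(B,S,X): not NE [P1→C gives 8>1; P2→P gives 6>1; P3→Y gives 9>1]
(B,S,Y): not NE [P1→C gives 5>3; P2→Q gives 9>2]
(C,P,X): not NE [P2→Q gives 7>3]
(C,P,Y): not NE [P3→X gives 4>1]
(C,Q,X): not NE [P1→B gives 12>9]
(C,Q,Y): not NE [P2→P gives 8>0; P3→X gives 9>1]
(C,R,X): not NE [P2→Q gives 7>5]
(C,R,Y): not NE [P2→P gives 8>0; P3→X gives 8>5]
(C,S,X): not NE [P2→Q gives 7>4; P3→Y gives 8>0]
(C,S,Y): not NE [P2→P gives 8>0]

PSNE = {(B,Q,Y)}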